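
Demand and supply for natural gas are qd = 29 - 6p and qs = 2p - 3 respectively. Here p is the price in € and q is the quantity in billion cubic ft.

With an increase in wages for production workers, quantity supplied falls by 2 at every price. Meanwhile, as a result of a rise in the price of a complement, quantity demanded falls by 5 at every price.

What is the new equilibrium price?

3.625

Initially, 29 - 6p = 2p - 3, so 32 = 8p and p = 4, q = 5.
With the change applied: demand qd = 24 - 6p, supply qs = 2p - 5.
Clearing the new market: 24 - 6p = 2p - 5, so p = 3.625 and q = 2.25.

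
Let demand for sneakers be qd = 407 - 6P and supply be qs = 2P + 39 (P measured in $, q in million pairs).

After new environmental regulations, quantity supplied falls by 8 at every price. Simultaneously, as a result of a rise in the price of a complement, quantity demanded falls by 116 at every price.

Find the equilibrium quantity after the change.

96

Solve the original market: 407 - 6P = 2P + 39, hence P = 46 and q = 131.
The shock moves the curves to qd = 291 - 6P and qs = 2P + 31.
Setting them equal: 291 - 6P = 2P + 31 → 260 = 8P, so P = 32.5 and q = 96.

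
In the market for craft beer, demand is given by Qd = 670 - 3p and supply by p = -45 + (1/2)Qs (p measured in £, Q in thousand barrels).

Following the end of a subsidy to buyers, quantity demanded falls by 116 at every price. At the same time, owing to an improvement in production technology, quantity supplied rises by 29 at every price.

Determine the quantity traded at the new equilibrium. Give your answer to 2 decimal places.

293.00

Before the shock: 670 - 3p = 2p + 90 ⇒ 580 = 5p ⇒ p = 116, Q = 322.
The new curves are Qd = 554 - 3p (demand) and Qs = 2p + 119 (supply).
Setting them equal: 554 - 3p = 2p + 119 → 435 = 5p, so p = 87 and Q = 293.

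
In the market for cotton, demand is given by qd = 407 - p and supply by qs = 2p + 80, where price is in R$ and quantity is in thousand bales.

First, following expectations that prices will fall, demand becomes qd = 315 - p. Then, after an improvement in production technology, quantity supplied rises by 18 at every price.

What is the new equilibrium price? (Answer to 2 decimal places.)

72.33

Original equilibrium: 407 - p = 2p + 80 gives 327 = 3p, so p = 109 and q = 298.
The new curves are qd = 315 - p (demand) and qs = 2p + 98 (supply).
Setting them equal: 315 - p = 2p + 98 → 217 = 3p, so p = 217/3 ≈ 72.3333 and q = 728/3 ≈ 242.6667.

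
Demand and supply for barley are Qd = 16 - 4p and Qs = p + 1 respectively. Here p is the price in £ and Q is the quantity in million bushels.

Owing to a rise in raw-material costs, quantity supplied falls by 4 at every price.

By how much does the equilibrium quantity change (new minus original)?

Original equilibrium: 16 - 4p = p + 1 gives 15 = 5p, so p = 3 and Q = 4.
The shock moves the curves to Qd = 16 - 4p and Qs = p - 3.
Equate the new curves: 16 - 4p = p - 3, giving 19 = 5p, p = 3.8, Q = 0.8.
ΔQ = 0.8 − 4 = -3.2.

-3.2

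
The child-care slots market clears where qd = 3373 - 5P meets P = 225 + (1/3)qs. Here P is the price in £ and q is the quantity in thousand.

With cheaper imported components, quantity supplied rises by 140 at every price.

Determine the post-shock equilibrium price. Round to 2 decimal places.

488.50

Solve the original market: 3373 - 5P = 3P - 675, hence P = 506 and q = 843.
The shock moves the curves to qd = 3373 - 5P and qs = 3P - 535.
New equilibrium: 3373 - 5P = 3P - 535 ⇒ 3908 = 8P ⇒ P = 488.5, q = 930.5.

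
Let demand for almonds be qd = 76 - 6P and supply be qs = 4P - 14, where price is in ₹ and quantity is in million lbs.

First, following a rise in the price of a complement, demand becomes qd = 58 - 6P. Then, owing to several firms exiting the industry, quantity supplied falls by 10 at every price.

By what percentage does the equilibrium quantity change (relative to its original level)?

-60

Original equilibrium: 76 - 6P = 4P - 14 gives 90 = 10P, so P = 9 and q = 22.
After the shift, demand is qd = 58 - 6P and supply is qs = 4P - 24.
Setting them equal: 58 - 6P = 4P - 24 → 82 = 10P, so P = 8.2 and q = 8.8.
%Δq = (8.8 − 22) / 22 × 100 = -60%.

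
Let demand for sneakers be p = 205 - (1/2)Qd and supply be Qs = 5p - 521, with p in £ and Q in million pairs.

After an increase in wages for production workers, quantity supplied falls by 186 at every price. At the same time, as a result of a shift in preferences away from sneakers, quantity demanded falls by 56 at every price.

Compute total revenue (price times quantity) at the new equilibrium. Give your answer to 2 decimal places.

7708.49

Original equilibrium: 410 - 2p = 5p - 521 gives 931 = 7p, so p = 133 and Q = 144.
The shock moves the curves to Qd = 354 - 2p and Qs = 5p - 707.
Clearing the new market: 354 - 2p = 5p - 707, so p = 1061/7 ≈ 151.5714 and Q = 356/7 ≈ 50.8571.
New expenditure = 151.5714 × 50.8571 = 7708.49.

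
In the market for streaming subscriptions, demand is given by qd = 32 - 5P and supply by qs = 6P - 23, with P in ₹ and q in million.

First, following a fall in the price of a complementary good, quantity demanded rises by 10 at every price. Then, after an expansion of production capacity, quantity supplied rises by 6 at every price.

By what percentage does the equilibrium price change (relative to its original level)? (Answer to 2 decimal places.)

+7.27

Solve the original market: 32 - 5P = 6P - 23, hence P = 5 and q = 7.
The shock moves the curves to qd = 42 - 5P and qs = 6P - 17.
Equate the new curves: 42 - 5P = 6P - 17, giving 59 = 11P, P = 59/11 ≈ 5.3636, q = 167/11 ≈ 15.1818.
%ΔP = (5.3636 − 5) / 5 × 100 = +7.27%.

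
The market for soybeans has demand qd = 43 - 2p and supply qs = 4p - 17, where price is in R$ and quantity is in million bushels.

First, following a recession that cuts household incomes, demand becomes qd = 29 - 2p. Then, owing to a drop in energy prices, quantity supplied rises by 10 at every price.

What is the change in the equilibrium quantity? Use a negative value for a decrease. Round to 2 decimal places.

-6.00

Original equilibrium: 43 - 2p = 4p - 17 gives 60 = 6p, so p = 10 and q = 23.
After the shift, demand is qd = 29 - 2p and supply is qs = 4p - 7.
Clearing the new market: 29 - 2p = 4p - 7, so p = 6 and q = 17.
Δq = 17 − 23 = -6.00.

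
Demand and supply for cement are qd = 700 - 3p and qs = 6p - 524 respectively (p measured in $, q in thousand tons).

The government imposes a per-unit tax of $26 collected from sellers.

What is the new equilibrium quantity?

Initially, 700 - 3p = 6p - 524, so 1224 = 9p and p = 136, q = 292.
Since sellers keep the price net of the tax, the effective supply curve becomes qs = 6p - 680.
New equilibrium: 700 - 3p = 6p - 680 ⇒ 1380 = 9p ⇒ p = 460/3 ≈ 153.3333, q = 240.

240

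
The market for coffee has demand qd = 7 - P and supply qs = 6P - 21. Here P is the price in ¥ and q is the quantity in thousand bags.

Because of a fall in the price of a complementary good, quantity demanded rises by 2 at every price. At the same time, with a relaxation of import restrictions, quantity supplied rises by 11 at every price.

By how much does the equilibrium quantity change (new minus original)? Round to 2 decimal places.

Initially, 7 - P = 6P - 21, so 28 = 7P and P = 4, q = 3.
The new curves are qd = 9 - P (demand) and qs = 6P - 10 (supply).
Equate the new curves: 9 - P = 6P - 10, giving 19 = 7P, P = 19/7 ≈ 2.7143, q = 44/7 ≈ 6.2857.
Δq = 6.2857 − 3 = +3.29.

+3.29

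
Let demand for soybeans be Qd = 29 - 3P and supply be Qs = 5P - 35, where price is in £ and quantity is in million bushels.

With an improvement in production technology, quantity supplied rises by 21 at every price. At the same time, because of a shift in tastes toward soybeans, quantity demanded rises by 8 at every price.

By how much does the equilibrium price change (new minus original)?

Initially, 29 - 3P = 5P - 35, so 64 = 8P and P = 8, Q = 5.
After the shift, demand is Qd = 37 - 3P and supply is Qs = 5P - 14.
New equilibrium: 37 - 3P = 5P - 14 ⇒ 51 = 8P ⇒ P = 6.375, Q = 17.875.
ΔP = 6.375 − 8 = -1.625.

-1.625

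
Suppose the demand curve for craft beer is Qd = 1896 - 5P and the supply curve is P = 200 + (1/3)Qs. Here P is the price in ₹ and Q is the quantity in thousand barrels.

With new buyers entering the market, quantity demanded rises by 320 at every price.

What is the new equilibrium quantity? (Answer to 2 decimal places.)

Before the shock: 1896 - 5P = 3P - 600 ⇒ 2496 = 8P ⇒ P = 312, Q = 336.
With the change applied: demand Qd = 2216 - 5P, supply Qs = 3P - 600.
New equilibrium: 2216 - 5P = 3P - 600 ⇒ 2816 = 8P ⇒ P = 352, Q = 456.

456.00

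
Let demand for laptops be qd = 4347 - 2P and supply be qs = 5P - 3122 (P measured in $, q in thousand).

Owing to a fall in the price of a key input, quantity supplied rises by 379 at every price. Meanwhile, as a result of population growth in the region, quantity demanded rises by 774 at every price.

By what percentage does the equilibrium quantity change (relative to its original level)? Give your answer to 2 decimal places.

Solve the original market: 4347 - 2P = 5P - 3122, hence P = 1067 and q = 2213.
The shock moves the curves to qd = 5121 - 2P and qs = 5P - 2743.
New equilibrium: 5121 - 2P = 5P - 2743 ⇒ 7864 = 7P ⇒ P = 7864/7 ≈ 1123.4286, q = 20119/7 ≈ 2874.1429.
%Δq = (2874.1429 − 2213) / 2213 × 100 = +29.88%.

+29.88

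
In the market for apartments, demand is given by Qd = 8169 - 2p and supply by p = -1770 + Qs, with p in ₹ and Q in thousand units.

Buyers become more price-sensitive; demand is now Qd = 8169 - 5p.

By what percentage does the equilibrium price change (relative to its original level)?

Solve the original market: 8169 - 2p = p + 1770, hence p = 2133 and Q = 3903.
With the change applied: demand Qd = 8169 - 5p, supply Qs = p + 1770.
Setting them equal: 8169 - 5p = p + 1770 → 6399 = 6p, so p = 1066.5 and Q = 2836.5.
%Δp = (1066.5 − 2133) / 2133 × 100 = -50%.

-50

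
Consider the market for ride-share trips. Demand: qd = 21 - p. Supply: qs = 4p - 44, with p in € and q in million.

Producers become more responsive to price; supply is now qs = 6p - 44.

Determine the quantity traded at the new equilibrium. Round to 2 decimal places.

Original equilibrium: 21 - p = 4p - 44 gives 65 = 5p, so p = 13 and q = 8.
After the shift, demand is qd = 21 - p and supply is qs = 6p - 44.
Equate the new curves: 21 - p = 6p - 44, giving 65 = 7p, p = 65/7 ≈ 9.2857, q = 82/7 ≈ 11.7143.

11.71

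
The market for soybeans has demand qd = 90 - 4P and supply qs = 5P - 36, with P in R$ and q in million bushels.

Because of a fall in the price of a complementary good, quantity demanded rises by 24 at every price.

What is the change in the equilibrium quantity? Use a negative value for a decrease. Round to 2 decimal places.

+13.33

Initially, 90 - 4P = 5P - 36, so 126 = 9P and P = 14, q = 34.
With the change applied: demand qd = 114 - 4P, supply qs = 5P - 36.
Setting them equal: 114 - 4P = 5P - 36 → 150 = 9P, so P = 50/3 ≈ 16.6667 and q = 142/3 ≈ 47.3333.
Δq = 47.3333 − 34 = +13.33.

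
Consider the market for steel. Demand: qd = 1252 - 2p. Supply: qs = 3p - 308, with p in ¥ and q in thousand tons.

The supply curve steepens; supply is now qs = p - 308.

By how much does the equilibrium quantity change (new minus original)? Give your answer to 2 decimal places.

Initially, 1252 - 2p = 3p - 308, so 1560 = 5p and p = 312, q = 628.
The shock moves the curves to qd = 1252 - 2p and qs = p - 308.
Clearing the new market: 1252 - 2p = p - 308, so p = 520 and q = 212.
Δq = 212 − 628 = -416.00.

-416.00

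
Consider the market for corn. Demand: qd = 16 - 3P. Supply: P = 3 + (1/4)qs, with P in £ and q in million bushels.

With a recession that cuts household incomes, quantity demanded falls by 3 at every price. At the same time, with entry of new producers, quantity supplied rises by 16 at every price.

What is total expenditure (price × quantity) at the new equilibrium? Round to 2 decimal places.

11.76

Before the shock: 16 - 3P = 4P - 12 ⇒ 28 = 7P ⇒ P = 4, q = 4.
The new curves are qd = 13 - 3P (demand) and qs = 4P + 4 (supply).
Equate the new curves: 13 - 3P = 4P + 4, giving 9 = 7P, P = 9/7 ≈ 1.2857, q = 64/7 ≈ 9.1429.
New expenditure = 1.2857 × 9.1429 = 11.76.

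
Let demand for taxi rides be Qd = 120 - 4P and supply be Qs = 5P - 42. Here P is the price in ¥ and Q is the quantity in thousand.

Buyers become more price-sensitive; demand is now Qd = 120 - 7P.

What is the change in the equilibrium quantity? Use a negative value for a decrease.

Original equilibrium: 120 - 4P = 5P - 42 gives 162 = 9P, so P = 18 and Q = 48.
After the shift, demand is Qd = 120 - 7P and supply is Qs = 5P - 42.
Equate the new curves: 120 - 7P = 5P - 42, giving 162 = 12P, P = 13.5, Q = 25.5.
ΔQ = 25.5 − 48 = -22.5.

-22.5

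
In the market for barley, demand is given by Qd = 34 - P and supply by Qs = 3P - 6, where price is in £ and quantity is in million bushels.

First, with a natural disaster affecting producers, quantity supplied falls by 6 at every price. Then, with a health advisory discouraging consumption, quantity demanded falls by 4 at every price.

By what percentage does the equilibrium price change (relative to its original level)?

+5

Original equilibrium: 34 - P = 3P - 6 gives 40 = 4P, so P = 10 and Q = 24.
The shock moves the curves to Qd = 30 - P and Qs = 3P - 12.
Equate the new curves: 30 - P = 3P - 12, giving 42 = 4P, P = 10.5, Q = 19.5.
%ΔP = (10.5 − 10) / 10 × 100 = +5%.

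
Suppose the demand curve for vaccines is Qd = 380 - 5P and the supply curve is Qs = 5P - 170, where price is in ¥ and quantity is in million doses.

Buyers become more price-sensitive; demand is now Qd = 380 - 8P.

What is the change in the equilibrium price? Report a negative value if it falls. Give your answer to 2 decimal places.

Solve the original market: 380 - 5P = 5P - 170, hence P = 55 and Q = 105.
The new curves are Qd = 380 - 8P (demand) and Qs = 5P - 170 (supply).
Equate the new curves: 380 - 8P = 5P - 170, giving 550 = 13P, P = 550/13 ≈ 42.3077, Q = 540/13 ≈ 41.5385.
ΔP = 42.3077 − 55 = -12.69.

-12.69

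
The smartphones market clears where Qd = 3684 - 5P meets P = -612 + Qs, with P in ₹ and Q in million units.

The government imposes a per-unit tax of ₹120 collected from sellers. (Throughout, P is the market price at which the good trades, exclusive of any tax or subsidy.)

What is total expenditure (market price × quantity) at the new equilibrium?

544768

Initially, 3684 - 5P = P + 612, so 3072 = 6P and P = 512, Q = 1124.
Since sellers keep the price net of the tax, the effective supply curve becomes Qs = P + 492.
Equate the new curves: 3684 - 5P = P + 492, giving 3192 = 6P, P = 532, Q = 1024.
New expenditure = 532 × 1024 = 544768.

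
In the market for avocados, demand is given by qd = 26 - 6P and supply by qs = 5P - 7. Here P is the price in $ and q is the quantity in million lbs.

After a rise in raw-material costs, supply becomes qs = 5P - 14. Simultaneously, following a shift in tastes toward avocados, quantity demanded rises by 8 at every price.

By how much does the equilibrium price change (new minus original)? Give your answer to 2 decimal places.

Original equilibrium: 26 - 6P = 5P - 7 gives 33 = 11P, so P = 3 and q = 8.
The shock moves the curves to qd = 34 - 6P and qs = 5P - 14.
New equilibrium: 34 - 6P = 5P - 14 ⇒ 48 = 11P ⇒ P = 48/11 ≈ 4.3636, q = 86/11 ≈ 7.8182.
ΔP = 4.3636 − 3 = +1.36.

+1.36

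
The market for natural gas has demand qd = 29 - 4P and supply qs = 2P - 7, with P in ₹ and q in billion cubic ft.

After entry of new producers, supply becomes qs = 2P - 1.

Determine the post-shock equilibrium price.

5

Initially, 29 - 4P = 2P - 7, so 36 = 6P and P = 6, q = 5.
With the change applied: demand qd = 29 - 4P, supply qs = 2P - 1.
Setting them equal: 29 - 4P = 2P - 1 → 30 = 6P, so P = 5 and q = 9.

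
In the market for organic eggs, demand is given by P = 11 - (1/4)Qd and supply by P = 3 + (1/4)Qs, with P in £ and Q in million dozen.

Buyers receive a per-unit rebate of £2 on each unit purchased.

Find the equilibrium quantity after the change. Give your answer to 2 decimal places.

Initially, 44 - 4P = 4P - 12, so 56 = 8P and P = 7, Q = 16.
Since buyers' out-of-pocket price is the market price minus the rebate, the effective demand curve becomes Qd = 52 - 4P.
Setting them equal: 52 - 4P = 4P - 12 → 64 = 8P, so P = 8 and Q = 20.

20.00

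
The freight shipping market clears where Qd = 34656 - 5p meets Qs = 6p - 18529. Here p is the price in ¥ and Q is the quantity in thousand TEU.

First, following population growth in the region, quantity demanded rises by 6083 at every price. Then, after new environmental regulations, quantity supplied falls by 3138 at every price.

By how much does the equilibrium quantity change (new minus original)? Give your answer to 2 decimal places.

Initially, 34656 - 5p = 6p - 18529, so 53185 = 11p and p = 4835, Q = 10481.
With the change applied: demand Qd = 40739 - 5p, supply Qs = 6p - 21667.
New equilibrium: 40739 - 5p = 6p - 21667 ⇒ 62406 = 11p ⇒ p = 62406/11 ≈ 5673.2727, Q = 136099/11 ≈ 12372.6364.
ΔQ = 12372.6364 − 10481 = +1891.64.

+1891.64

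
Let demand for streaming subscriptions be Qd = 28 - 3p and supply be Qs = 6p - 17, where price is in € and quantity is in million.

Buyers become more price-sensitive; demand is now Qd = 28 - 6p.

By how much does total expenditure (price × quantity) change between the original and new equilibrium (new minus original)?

Original equilibrium: 28 - 3p = 6p - 17 gives 45 = 9p, so p = 5 and Q = 13.
The new curves are Qd = 28 - 6p (demand) and Qs = 6p - 17 (supply).
New equilibrium: 28 - 6p = 6p - 17 ⇒ 45 = 12p ⇒ p = 3.75, Q = 5.5.
Expenditure moves from 5×13 = 65 to 3.75×5.5 = 20.625; change = -44.375.

-44.375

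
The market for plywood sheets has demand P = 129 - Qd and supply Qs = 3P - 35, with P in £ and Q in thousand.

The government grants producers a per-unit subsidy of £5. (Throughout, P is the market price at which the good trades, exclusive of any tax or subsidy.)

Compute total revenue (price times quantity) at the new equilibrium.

3417.6875

Before the shock: 129 - P = 3P - 35 ⇒ 164 = 4P ⇒ P = 41, Q = 88.
Since sellers receive the price plus the subsidy, the effective supply curve becomes Qs = 3P - 20.
Equate the new curves: 129 - P = 3P - 20, giving 149 = 4P, P = 37.25, Q = 91.75.
New expenditure = 37.25 × 91.75 = 3417.6875.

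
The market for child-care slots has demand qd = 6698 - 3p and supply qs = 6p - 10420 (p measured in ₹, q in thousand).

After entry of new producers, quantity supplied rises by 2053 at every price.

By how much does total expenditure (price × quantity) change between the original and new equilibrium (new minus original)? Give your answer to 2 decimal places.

Original equilibrium: 6698 - 3p = 6p - 10420 gives 17118 = 9p, so p = 1902 and q = 992.
The shock moves the curves to qd = 6698 - 3p and qs = 6p - 8367.
Setting them equal: 6698 - 3p = 6p - 8367 → 15065 = 9p, so p = 15065/9 ≈ 1673.8889 and q = 5029/3 ≈ 1676.3333.
Expenditure moves from 1902×992 = 1886784 to 1673.8889×1676.3333 = 2805995.7407; change = +919211.74.

+919211.74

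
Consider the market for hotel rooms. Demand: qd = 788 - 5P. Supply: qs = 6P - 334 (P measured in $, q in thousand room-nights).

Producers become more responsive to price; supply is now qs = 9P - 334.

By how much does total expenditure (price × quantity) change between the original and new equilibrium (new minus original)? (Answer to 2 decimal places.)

+2682.18

Original equilibrium: 788 - 5P = 6P - 334 gives 1122 = 11P, so P = 102 and q = 278.
After the shift, demand is qd = 788 - 5P and supply is qs = 9P - 334.
Equate the new curves: 788 - 5P = 9P - 334, giving 1122 = 14P, P = 561/7 ≈ 80.1429, q = 2711/7 ≈ 387.2857.
Expenditure moves from 102×278 = 28356 to 80.1429×387.2857 = 31038.1837; change = +2682.18.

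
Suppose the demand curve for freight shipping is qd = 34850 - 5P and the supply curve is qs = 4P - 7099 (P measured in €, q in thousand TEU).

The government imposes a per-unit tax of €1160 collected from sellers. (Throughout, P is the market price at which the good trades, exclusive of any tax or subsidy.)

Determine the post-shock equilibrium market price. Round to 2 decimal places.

Before the shock: 34850 - 5P = 4P - 7099 ⇒ 41949 = 9P ⇒ P = 4661, q = 11545.
Since sellers keep the price net of the tax, the effective supply curve becomes qs = 4P - 11739.
Equate the new curves: 34850 - 5P = 4P - 11739, giving 46589 = 9P, P = 46589/9 ≈ 5176.5556, q = 80705/9 ≈ 8967.2222.

5176.56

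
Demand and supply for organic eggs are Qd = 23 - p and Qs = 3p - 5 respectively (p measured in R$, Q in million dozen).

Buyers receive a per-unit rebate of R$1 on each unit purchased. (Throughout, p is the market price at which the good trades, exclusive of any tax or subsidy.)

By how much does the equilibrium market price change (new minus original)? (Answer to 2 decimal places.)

Initially, 23 - p = 3p - 5, so 28 = 4p and p = 7, Q = 16.
Since buyers' out-of-pocket price is the market price minus the rebate, the effective demand curve becomes Qd = 24 - p.
Setting them equal: 24 - p = 3p - 5 → 29 = 4p, so p = 7.25 and Q = 16.75.
Δp = 7.25 − 7 = +0.25.

+0.25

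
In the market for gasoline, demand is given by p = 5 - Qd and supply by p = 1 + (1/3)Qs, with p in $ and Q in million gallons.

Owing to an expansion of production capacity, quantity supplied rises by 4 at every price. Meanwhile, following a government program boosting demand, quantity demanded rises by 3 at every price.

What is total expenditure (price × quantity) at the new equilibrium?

Solve the original market: 5 - p = 3p - 3, hence p = 2 and Q = 3.
With the change applied: demand Qd = 8 - p, supply Qs = 3p + 1.
Clearing the new market: 8 - p = 3p + 1, so p = 1.75 and Q = 6.25.
New expenditure = 1.75 × 6.25 = 10.9375.

10.9375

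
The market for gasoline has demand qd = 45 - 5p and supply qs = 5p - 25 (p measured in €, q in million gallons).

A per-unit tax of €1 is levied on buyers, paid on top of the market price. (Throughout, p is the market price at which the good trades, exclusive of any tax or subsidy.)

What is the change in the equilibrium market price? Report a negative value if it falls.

-0.5

Solve the original market: 45 - 5p = 5p - 25, hence p = 7 and q = 10.
Since buyers pay the price plus the tax, the effective demand curve becomes qd = 40 - 5p.
New equilibrium: 40 - 5p = 5p - 25 ⇒ 65 = 10p ⇒ p = 6.5, q = 7.5.
Δp = 6.5 − 7 = -0.5.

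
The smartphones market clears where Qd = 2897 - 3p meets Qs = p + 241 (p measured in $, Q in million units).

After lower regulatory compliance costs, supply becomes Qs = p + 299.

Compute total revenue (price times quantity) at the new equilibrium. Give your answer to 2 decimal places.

Initially, 2897 - 3p = p + 241, so 2656 = 4p and p = 664, Q = 905.
With the change applied: demand Qd = 2897 - 3p, supply Qs = p + 299.
Setting them equal: 2897 - 3p = p + 299 → 2598 = 4p, so p = 649.5 and Q = 948.5.
New expenditure = 649.5 × 948.5 = 616050.75.

616050.75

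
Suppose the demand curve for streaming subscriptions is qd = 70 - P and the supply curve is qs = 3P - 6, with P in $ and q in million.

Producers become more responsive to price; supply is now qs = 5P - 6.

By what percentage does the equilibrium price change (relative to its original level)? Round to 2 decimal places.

Initially, 70 - P = 3P - 6, so 76 = 4P and P = 19, q = 51.
The new curves are qd = 70 - P (demand) and qs = 5P - 6 (supply).
Equate the new curves: 70 - P = 5P - 6, giving 76 = 6P, P = 38/3 ≈ 12.6667, q = 172/3 ≈ 57.3333.
%ΔP = (12.6667 − 19) / 19 × 100 = -33.33%.

-33.33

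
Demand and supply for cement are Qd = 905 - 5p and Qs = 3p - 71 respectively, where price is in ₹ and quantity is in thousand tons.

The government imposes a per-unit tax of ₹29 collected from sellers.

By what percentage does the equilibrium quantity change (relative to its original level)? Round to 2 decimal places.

Initially, 905 - 5p = 3p - 71, so 976 = 8p and p = 122, Q = 295.
Since sellers keep the price net of the tax, the effective supply curve becomes Qs = 3p - 158.
Clearing the new market: 905 - 5p = 3p - 158, so p = 132.875 and Q = 240.625.
%ΔQ = (240.625 − 295) / 295 × 100 = -18.43%.

-18.43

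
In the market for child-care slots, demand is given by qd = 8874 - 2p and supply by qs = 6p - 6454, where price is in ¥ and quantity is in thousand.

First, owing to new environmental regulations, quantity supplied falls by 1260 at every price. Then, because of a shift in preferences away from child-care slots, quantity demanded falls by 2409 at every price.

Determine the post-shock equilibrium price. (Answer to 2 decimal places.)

1772.38

Solve the original market: 8874 - 2p = 6p - 6454, hence p = 1916 and q = 5042.
The new curves are qd = 6465 - 2p (demand) and qs = 6p - 7714 (supply).
New equilibrium: 6465 - 2p = 6p - 7714 ⇒ 14179 = 8p ⇒ p = 1772.375, q = 2920.25.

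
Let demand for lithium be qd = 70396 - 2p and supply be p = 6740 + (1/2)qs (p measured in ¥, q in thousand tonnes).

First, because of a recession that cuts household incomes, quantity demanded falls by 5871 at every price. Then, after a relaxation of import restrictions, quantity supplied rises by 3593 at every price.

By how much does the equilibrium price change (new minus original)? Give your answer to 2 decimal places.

-2366.00

Initially, 70396 - 2p = 2p - 13480, so 83876 = 4p and p = 20969, q = 28458.
After the shift, demand is qd = 64525 - 2p and supply is qs = 2p - 9887.
Setting them equal: 64525 - 2p = 2p - 9887 → 74412 = 4p, so p = 18603 and q = 27319.
Δp = 18603 − 20969 = -2366.00.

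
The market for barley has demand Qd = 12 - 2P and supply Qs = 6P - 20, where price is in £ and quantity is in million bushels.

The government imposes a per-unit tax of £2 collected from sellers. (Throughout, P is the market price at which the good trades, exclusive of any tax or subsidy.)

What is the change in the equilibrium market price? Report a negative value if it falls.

Solve the original market: 12 - 2P = 6P - 20, hence P = 4 and Q = 4.
Since sellers keep the price net of the tax, the effective supply curve becomes Qs = 6P - 32.
Setting them equal: 12 - 2P = 6P - 32 → 44 = 8P, so P = 5.5 and Q = 1.
ΔP = 5.5 − 4 = +1.5.

+1.5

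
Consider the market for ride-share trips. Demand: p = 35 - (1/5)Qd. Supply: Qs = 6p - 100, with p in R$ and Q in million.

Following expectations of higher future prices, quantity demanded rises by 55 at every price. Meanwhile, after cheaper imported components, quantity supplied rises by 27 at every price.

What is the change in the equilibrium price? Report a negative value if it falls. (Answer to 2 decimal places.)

Before the shock: 175 - 5p = 6p - 100 ⇒ 275 = 11p ⇒ p = 25, Q = 50.
After the shift, demand is Qd = 230 - 5p and supply is Qs = 6p - 73.
Setting them equal: 230 - 5p = 6p - 73 → 303 = 11p, so p = 303/11 ≈ 27.5455 and Q = 1015/11 ≈ 92.2727.
Δp = 27.5455 − 25 = +2.55.

+2.55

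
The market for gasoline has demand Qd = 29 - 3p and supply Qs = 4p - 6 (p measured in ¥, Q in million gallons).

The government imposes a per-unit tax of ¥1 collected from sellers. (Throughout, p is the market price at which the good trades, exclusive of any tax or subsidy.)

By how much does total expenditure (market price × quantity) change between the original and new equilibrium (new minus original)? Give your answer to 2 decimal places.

-1.55

Original equilibrium: 29 - 3p = 4p - 6 gives 35 = 7p, so p = 5 and Q = 14.
Since sellers keep the price net of the tax, the effective supply curve becomes Qs = 4p - 10.
New equilibrium: 29 - 3p = 4p - 10 ⇒ 39 = 7p ⇒ p = 39/7 ≈ 5.5714, Q = 86/7 ≈ 12.2857.
Expenditure moves from 5×14 = 70 to 5.5714×12.2857 = 68.4490; change = -1.55.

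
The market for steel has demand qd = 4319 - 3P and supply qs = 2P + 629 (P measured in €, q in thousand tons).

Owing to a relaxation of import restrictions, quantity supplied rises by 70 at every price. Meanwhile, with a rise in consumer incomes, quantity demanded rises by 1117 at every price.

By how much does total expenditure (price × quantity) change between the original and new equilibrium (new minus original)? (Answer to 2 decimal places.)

+903876.12

Initially, 4319 - 3P = 2P + 629, so 3690 = 5P and P = 738, q = 2105.
After the shift, demand is qd = 5436 - 3P and supply is qs = 2P + 699.
Setting them equal: 5436 - 3P = 2P + 699 → 4737 = 5P, so P = 947.4 and q = 2593.8.
Expenditure moves from 738×2105 = 1553490 to 947.4×2593.8 = 2457366.12; change = +903876.12.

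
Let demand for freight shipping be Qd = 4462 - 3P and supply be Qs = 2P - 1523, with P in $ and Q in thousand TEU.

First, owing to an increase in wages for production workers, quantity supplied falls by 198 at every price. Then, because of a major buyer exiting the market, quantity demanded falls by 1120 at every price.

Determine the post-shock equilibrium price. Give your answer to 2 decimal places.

1012.60

Original equilibrium: 4462 - 3P = 2P - 1523 gives 5985 = 5P, so P = 1197 and Q = 871.
The new curves are Qd = 3342 - 3P (demand) and Qs = 2P - 1721 (supply).
New equilibrium: 3342 - 3P = 2P - 1721 ⇒ 5063 = 5P ⇒ P = 1012.6, Q = 304.2.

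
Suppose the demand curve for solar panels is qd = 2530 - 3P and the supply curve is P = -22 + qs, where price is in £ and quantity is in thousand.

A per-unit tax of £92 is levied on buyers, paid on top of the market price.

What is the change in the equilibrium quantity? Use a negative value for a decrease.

Initially, 2530 - 3P = P + 22, so 2508 = 4P and P = 627, q = 649.
Since buyers pay the price plus the tax, the effective demand curve becomes qd = 2254 - 3P.
Clearing the new market: 2254 - 3P = P + 22, so P = 558 and q = 580.
Δq = 580 − 649 = -69.

-69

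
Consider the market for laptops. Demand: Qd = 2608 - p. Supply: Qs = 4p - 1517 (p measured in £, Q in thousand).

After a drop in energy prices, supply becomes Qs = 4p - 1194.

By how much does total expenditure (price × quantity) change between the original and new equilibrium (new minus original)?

Solve the original market: 2608 - p = 4p - 1517, hence p = 825 and Q = 1783.
The shock moves the curves to Qd = 2608 - p and Qs = 4p - 1194.
New equilibrium: 2608 - p = 4p - 1194 ⇒ 3802 = 5p ⇒ p = 760.4, Q = 1847.6.
Expenditure moves from 825×1783 = 1470975 to 760.4×1847.6 = 1404915.04; change = -66059.96.

-66059.96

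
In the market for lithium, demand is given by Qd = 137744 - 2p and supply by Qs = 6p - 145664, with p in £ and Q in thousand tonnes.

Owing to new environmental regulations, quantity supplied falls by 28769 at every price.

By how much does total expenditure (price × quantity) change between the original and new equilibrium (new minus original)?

-40104885.03125

Initially, 137744 - 2p = 6p - 145664, so 283408 = 8p and p = 35426, Q = 66892.
The shock moves the curves to Qd = 137744 - 2p and Qs = 6p - 174433.
Equate the new curves: 137744 - 2p = 6p - 174433, giving 312177 = 8p, p = 39022.125, Q = 59699.75.
Expenditure moves from 35426×66892 = 2369715992 to 39022.125×59699.75 = 2329611106.96875; change = -40104885.03125.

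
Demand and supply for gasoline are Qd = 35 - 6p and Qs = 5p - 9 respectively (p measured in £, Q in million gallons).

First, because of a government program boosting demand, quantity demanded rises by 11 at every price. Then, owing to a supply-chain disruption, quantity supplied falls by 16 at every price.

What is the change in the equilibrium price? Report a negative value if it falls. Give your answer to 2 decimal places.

+2.45

Before the shock: 35 - 6p = 5p - 9 ⇒ 44 = 11p ⇒ p = 4, Q = 11.
The shock moves the curves to Qd = 46 - 6p and Qs = 5p - 25.
Setting them equal: 46 - 6p = 5p - 25 → 71 = 11p, so p = 71/11 ≈ 6.4545 and Q = 80/11 ≈ 7.2727.
Δp = 6.4545 − 4 = +2.45.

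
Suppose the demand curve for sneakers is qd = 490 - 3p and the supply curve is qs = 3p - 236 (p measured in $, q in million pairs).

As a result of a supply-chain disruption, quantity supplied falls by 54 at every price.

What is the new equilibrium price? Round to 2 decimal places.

Before the shock: 490 - 3p = 3p - 236 ⇒ 726 = 6p ⇒ p = 121, q = 127.
After the shift, demand is qd = 490 - 3p and supply is qs = 3p - 290.
Clearing the new market: 490 - 3p = 3p - 290, so p = 130 and q = 100.

130.00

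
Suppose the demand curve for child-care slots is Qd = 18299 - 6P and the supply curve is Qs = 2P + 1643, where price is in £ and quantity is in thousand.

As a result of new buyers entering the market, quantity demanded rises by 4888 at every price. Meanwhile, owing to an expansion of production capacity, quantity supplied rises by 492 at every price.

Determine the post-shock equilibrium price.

Initially, 18299 - 6P = 2P + 1643, so 16656 = 8P and P = 2082, Q = 5807.
The new curves are Qd = 23187 - 6P (demand) and Qs = 2P + 2135 (supply).
Setting them equal: 23187 - 6P = 2P + 2135 → 21052 = 8P, so P = 2631.5 and Q = 7398.

2631.5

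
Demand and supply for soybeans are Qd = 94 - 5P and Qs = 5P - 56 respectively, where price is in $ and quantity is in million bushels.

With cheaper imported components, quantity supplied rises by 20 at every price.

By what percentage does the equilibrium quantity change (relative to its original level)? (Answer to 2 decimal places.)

Solve the original market: 94 - 5P = 5P - 56, hence P = 15 and Q = 19.
The new curves are Qd = 94 - 5P (demand) and Qs = 5P - 36 (supply).
Setting them equal: 94 - 5P = 5P - 36 → 130 = 10P, so P = 13 and Q = 29.
%ΔQ = (29 − 19) / 19 × 100 = +52.63%.

+52.63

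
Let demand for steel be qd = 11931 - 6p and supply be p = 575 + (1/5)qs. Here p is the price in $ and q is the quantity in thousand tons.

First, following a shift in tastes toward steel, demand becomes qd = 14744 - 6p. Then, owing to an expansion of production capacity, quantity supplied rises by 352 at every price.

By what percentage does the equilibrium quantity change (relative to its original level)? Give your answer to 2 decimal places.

Before the shock: 11931 - 6p = 5p - 2875 ⇒ 14806 = 11p ⇒ p = 1346, q = 3855.
After the shift, demand is qd = 14744 - 6p and supply is qs = 5p - 2523.
New equilibrium: 14744 - 6p = 5p - 2523 ⇒ 17267 = 11p ⇒ p = 17267/11 ≈ 1569.7273, q = 58582/11 ≈ 5325.6364.
%Δq = (5325.6364 − 3855) / 3855 × 100 = +38.15%.

+38.15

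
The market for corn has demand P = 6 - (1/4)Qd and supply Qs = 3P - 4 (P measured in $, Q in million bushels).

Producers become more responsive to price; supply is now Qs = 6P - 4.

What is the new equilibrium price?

2.8

Before the shock: 24 - 4P = 3P - 4 ⇒ 28 = 7P ⇒ P = 4, Q = 8.
The new curves are Qd = 24 - 4P (demand) and Qs = 6P - 4 (supply).
New equilibrium: 24 - 4P = 6P - 4 ⇒ 28 = 10P ⇒ P = 2.8, Q = 12.8.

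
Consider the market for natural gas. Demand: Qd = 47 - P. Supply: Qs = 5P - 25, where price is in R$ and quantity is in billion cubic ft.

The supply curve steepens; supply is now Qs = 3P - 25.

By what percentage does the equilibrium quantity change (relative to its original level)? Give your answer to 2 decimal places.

Original equilibrium: 47 - P = 5P - 25 gives 72 = 6P, so P = 12 and Q = 35.
After the shift, demand is Qd = 47 - P and supply is Qs = 3P - 25.
Equate the new curves: 47 - P = 3P - 25, giving 72 = 4P, P = 18, Q = 29.
%ΔQ = (29 − 35) / 35 × 100 = -17.14%.

-17.14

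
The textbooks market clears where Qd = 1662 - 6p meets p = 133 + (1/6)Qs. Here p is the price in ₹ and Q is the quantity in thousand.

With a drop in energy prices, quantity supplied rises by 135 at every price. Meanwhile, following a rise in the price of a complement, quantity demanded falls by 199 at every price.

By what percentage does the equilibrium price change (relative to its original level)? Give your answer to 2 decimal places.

Before the shock: 1662 - 6p = 6p - 798 ⇒ 2460 = 12p ⇒ p = 205, Q = 432.
With the change applied: demand Qd = 1463 - 6p, supply Qs = 6p - 663.
Equate the new curves: 1463 - 6p = 6p - 663, giving 2126 = 12p, p = 1063/6 ≈ 177.1667, Q = 400.
%Δp = (177.1667 − 205) / 205 × 100 = -13.58%.

-13.58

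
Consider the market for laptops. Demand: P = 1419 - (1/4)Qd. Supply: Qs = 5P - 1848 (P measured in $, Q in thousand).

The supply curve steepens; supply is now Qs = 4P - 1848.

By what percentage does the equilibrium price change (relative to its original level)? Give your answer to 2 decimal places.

+12.50

Initially, 5676 - 4P = 5P - 1848, so 7524 = 9P and P = 836, Q = 2332.
The new curves are Qd = 5676 - 4P (demand) and Qs = 4P - 1848 (supply).
Setting them equal: 5676 - 4P = 4P - 1848 → 7524 = 8P, so P = 940.5 and Q = 1914.
%ΔP = (940.5 − 836) / 836 × 100 = +12.50%.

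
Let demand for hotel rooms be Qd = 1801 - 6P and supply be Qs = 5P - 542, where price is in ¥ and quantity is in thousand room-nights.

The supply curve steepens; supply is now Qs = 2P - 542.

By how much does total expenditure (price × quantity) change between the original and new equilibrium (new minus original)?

-98585.71875

Solve the original market: 1801 - 6P = 5P - 542, hence P = 213 and Q = 523.
The shock moves the curves to Qd = 1801 - 6P and Qs = 2P - 542.
Clearing the new market: 1801 - 6P = 2P - 542, so P = 292.875 and Q = 43.75.
Expenditure moves from 213×523 = 111399 to 292.875×43.75 = 12813.28125; change = -98585.71875.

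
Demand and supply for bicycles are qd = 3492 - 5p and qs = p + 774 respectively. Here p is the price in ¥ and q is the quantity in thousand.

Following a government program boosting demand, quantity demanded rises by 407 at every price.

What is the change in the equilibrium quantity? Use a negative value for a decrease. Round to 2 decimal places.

+67.83

Solve the original market: 3492 - 5p = p + 774, hence p = 453 and q = 1227.
The shock moves the curves to qd = 3899 - 5p and qs = p + 774.
Equate the new curves: 3899 - 5p = p + 774, giving 3125 = 6p, p = 3125/6 ≈ 520.8333, q = 7769/6 ≈ 1294.8333.
Δq = 1294.8333 − 1227 = +67.83.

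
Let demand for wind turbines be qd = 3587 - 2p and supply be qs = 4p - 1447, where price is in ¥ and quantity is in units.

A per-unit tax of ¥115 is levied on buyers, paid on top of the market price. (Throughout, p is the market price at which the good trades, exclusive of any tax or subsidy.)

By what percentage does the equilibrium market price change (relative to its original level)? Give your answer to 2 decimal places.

Solve the original market: 3587 - 2p = 4p - 1447, hence p = 839 and q = 1909.
Since buyers pay the price plus the tax, the effective demand curve becomes qd = 3357 - 2p.
Equate the new curves: 3357 - 2p = 4p - 1447, giving 4804 = 6p, p = 2402/3 ≈ 800.6667, q = 5267/3 ≈ 1755.6667.
%Δp = (800.6667 − 839) / 839 × 100 = -4.57%.

-4.57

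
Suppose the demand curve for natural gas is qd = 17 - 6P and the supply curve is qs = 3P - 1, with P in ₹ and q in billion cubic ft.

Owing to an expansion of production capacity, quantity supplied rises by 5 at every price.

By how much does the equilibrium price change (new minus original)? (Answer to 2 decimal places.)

-0.56

Before the shock: 17 - 6P = 3P - 1 ⇒ 18 = 9P ⇒ P = 2, q = 5.
With the change applied: demand qd = 17 - 6P, supply qs = 3P + 4.
Equate the new curves: 17 - 6P = 3P + 4, giving 13 = 9P, P = 13/9 ≈ 1.4444, q = 25/3 ≈ 8.3333.
ΔP = 1.4444 − 2 = -0.56.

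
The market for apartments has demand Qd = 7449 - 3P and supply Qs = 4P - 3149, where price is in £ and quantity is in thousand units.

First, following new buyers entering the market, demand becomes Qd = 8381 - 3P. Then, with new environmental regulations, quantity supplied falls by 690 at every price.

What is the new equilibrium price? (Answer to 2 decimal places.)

Before the shock: 7449 - 3P = 4P - 3149 ⇒ 10598 = 7P ⇒ P = 1514, Q = 2907.
The shock moves the curves to Qd = 8381 - 3P and Qs = 4P - 3839.
Clearing the new market: 8381 - 3P = 4P - 3839, so P = 12220/7 ≈ 1745.7143 and Q = 22007/7 ≈ 3143.8571.

1745.71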